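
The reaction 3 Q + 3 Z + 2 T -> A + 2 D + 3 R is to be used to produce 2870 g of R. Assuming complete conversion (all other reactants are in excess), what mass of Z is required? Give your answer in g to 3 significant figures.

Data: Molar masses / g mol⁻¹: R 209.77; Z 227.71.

3120 g

n(R) = 2870 / 209.77 = 13.68 mol
n(Z) = (3/3) × 13.68 = 13.68 mol
mass = 13.68 × 227.71 = 3115 g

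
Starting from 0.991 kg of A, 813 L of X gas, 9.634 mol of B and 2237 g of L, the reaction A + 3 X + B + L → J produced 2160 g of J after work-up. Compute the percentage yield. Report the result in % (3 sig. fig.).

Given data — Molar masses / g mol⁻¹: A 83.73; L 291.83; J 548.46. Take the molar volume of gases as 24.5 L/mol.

51.4 %

n(A) = 0.9910×1000 / 83.73 = 11.84 mol
n(X) = 813.0 / 24.5 = 33.18 mol
n(B) = 9.634 mol
n(L) = 2237 / 291.83 = 7.665 mol
n/ν for A = 11.84/1 = 11.84
n/ν for X = 33.18/3 = 11.06
n/ν for B = 9.634/1 = 9.634
n/ν for L = 7.665/1 = 7.665
Smallest n/ν is L → limiting reagent.
theoretical n(J) = (1/1) × 7.665 = 7.665 mol → 4204 g
% yield = 2160 / 4204 × 100 = 51.38 %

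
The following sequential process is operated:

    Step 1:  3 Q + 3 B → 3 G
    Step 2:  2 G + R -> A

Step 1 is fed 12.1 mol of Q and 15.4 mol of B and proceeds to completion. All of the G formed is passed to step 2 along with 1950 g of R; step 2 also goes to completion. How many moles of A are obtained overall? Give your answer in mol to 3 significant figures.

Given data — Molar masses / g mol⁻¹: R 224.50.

Step 1:
n(Q) = 12.10 mol
n(B) = 15.40 mol
n/ν for Q = 12.10/3 = 4.033
n/ν for B = 15.40/3 = 5.133
Smallest n/ν is Q → limiting reagent.
n(G) produced = (3/3) × 12.10 = 12.10 mol
Step 2:
n(G) available = 12.10 mol
n(R) = 1950 / 224.50 = 8.686 mol
n/ν for G = 12.10/2 = 6.050
n/ν for R = 8.686/1 = 8.686
Smallest n/ν is G → limiting reagent.
n(A) = (1/2) × 12.10 = 6.050 mol

6.05 mol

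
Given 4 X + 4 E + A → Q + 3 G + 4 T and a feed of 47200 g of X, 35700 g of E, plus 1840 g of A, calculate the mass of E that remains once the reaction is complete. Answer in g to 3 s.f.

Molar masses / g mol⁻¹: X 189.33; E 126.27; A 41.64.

n(X) = 47200 / 189.33 = 249.3 mol
n(E) = 35700 / 126.27 = 282.7 mol
n(A) = 1840 / 41.64 = 44.19 mol
n/ν for X = 249.3/4 = 62.33
n/ν for E = 282.7/4 = 70.68
n/ν for A = 44.19/1 = 44.19
Smallest n/ν is A → limiting reagent.
E consumed = (4/1) × 44.19 = 176.8 mol
E remaining = 282.7 − 176.8 = 105.9 mol
mass = 105.9 × 126.27 = 13370 g

13400 g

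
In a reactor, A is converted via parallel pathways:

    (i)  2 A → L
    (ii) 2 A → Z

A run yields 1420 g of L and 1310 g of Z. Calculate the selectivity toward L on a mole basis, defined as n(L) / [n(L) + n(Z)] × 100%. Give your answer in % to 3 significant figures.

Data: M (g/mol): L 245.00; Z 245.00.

n(L) = 1420 / 245.00 = 5.796 mol
n(Z) = 1310 / 245.00 = 5.347 mol
selectivity = 5.796/(5.796+5.347) × 100 = 52.01 %

52.0 %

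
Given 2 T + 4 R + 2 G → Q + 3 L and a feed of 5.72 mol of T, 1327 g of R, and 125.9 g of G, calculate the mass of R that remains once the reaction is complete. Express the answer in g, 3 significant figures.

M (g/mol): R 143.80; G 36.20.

327 g

n(T) = 5.720 mol
n(R) = 1327 / 143.80 = 9.228 mol
n(G) = 125.9 / 36.20 = 3.478 mol
n/ν for T = 5.720/2 = 2.860
n/ν for R = 9.228/4 = 2.307
n/ν for G = 3.478/2 = 1.739
Smallest n/ν is G → limiting reagent.
R consumed = (4/2) × 3.478 = 6.956 mol
R remaining = 9.228 − 6.956 = 2.272 mol
mass = 2.272 × 143.80 = 326.7 g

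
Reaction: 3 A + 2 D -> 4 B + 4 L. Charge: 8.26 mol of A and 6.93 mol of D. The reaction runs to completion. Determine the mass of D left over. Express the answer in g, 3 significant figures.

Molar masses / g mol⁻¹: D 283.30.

n(A) = 8.260 mol
n(D) = 6.930 mol
n/ν → A: 2.753, D: 3.465; A is limiting.
D consumed = (2/3) × 8.260 = 5.507 mol
D remaining = 6.930 − 5.507 = 1.423 mol
mass = 1.423 × 283.30 = 403.1 g

403 g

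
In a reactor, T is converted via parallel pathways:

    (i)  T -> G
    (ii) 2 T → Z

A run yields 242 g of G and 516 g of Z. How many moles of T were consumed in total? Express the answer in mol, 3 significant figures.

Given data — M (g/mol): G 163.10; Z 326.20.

4.65 mol

n(G) = 242 / 163.10 = 1.484 mol
n(Z) = 516 / 326.20 = 1.582 mol
n(T) via (i) = (1/1)×1.484 = 1.484 mol
n(T) via (ii) = (2/1)×1.582 = 3.164 mol
total n(T) = 1.484 + 3.164 = 4.648 mol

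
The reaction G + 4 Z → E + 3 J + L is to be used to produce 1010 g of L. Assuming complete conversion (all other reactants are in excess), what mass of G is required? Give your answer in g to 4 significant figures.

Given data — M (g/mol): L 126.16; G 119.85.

n(L) = 1010 / 126.16 = 8.006 mol
n(G) = (1/1) × 8.006 = 8.006 mol
mass = 8.006 × 119.85 = 959.5 g

959.5 g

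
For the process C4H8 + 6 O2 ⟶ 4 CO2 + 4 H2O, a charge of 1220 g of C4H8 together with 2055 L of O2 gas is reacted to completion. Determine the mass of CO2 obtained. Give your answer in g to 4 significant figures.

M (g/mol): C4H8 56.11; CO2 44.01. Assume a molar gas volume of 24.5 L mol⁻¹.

n(C4H8) = 1220 / 56.11 = 21.74 mol
n(O2) = 2055 / 24.5 = 83.88 mol
n/ν for C4H8 = 21.74/1 = 21.74
n/ν for O2 = 83.88/6 = 13.98
Smallest n/ν is O2 → limiting reagent.
n(CO2) = (4/6) × 83.88 = 55.92 mol
mass = 55.92 × 44.01 = 2461 g

2461 g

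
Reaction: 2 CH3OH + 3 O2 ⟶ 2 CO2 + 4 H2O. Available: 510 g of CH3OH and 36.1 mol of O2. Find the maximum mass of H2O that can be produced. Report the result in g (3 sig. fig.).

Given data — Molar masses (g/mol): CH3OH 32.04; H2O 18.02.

574 g

n(CH3OH) = 510.0 / 32.04 = 15.92 mol
n(O2) = 36.10 mol
n/ν → CH3OH: 7.960, O2: 12.03; CH3OH is limiting.
n(H2O) = (4/2) × 15.92 = 31.84 mol
mass = 31.84 × 18.02 = 573.8 g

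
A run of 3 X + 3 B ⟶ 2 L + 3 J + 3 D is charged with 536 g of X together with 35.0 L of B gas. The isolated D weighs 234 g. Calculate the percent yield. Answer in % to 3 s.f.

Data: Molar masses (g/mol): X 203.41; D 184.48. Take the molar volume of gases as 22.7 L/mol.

82.3 %

n(X) = 536.0 / 203.41 = 2.635 mol
n(B) = 35.00 / 22.7 = 1.542 mol
n/ν for X = 2.635/3 = 0.8783
n/ν for B = 1.542/3 = 0.5140
Smallest n/ν is B → limiting reagent.
theoretical n(D) = (3/3) × 1.542 = 1.542 mol → 284.5 g
% yield = 234 / 284.5 × 100 = 82.25 %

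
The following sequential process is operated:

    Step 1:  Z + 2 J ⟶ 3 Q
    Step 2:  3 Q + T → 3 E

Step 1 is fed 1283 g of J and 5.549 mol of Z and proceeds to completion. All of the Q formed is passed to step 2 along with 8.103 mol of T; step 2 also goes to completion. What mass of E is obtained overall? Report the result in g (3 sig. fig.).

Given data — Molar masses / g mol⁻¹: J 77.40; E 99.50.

1660 g

Step 1:
n(J) = 1283 / 77.40 = 16.58 mol
n(Z) = 5.549 mol
n/ν for J = 16.58/2 = 8.290
n/ν for Z = 5.549/1 = 5.549
Smallest n/ν is Z → limiting reagent.
n(Q) produced = (3/1) × 5.549 = 16.65 mol
Step 2:
n(Q) available = 16.65 mol
n(T) = 8.103 mol
n/ν for Q = 16.65/3 = 5.550
n/ν for T = 8.103/1 = 8.103
Smallest n/ν is Q → limiting reagent.
n(E) = (3/3) × 16.65 = 16.65 mol
mass = 16.65 × 99.50 = 1657 g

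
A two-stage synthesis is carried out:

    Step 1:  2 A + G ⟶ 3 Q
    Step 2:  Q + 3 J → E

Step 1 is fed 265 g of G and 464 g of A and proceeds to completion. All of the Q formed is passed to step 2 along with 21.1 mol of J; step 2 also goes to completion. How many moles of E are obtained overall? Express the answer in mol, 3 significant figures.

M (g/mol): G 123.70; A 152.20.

4.57 mol

Step 1:
n(G) = 265.0 / 123.70 = 2.142 mol
n(A) = 464.0 / 152.20 = 3.049 mol
n/ν → G: 2.142, A: 1.525; A is limiting.
n(Q) produced = (3/2) × 3.049 = 4.574 mol
Step 2:
n(Q) available = 4.574 mol
n(J) = 21.10 mol
n/ν → Q: 4.574, J: 7.033; Q is limiting.
n(E) = (1/1) × 4.574 = 4.574 mol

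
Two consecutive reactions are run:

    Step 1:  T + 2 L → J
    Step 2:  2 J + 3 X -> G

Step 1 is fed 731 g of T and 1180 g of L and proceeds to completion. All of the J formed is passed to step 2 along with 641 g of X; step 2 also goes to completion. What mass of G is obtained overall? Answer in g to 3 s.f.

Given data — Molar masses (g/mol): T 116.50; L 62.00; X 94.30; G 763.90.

Step 1:
n(T) = 731.0 / 116.50 = 6.275 mol
n(L) = 1180 / 62.00 = 19.03 mol
n/ν for T = 6.275/1 = 6.275
n/ν for L = 19.03/2 = 9.515
Smallest n/ν is T → limiting reagent.
n(J) produced = (1/1) × 6.275 = 6.275 mol
Step 2:
n(J) available = 6.275 mol
n(X) = 641.0 / 94.30 = 6.797 mol
n/ν for J = 6.275/2 = 3.138
n/ν for X = 6.797/3 = 2.266
Smallest n/ν is X → limiting reagent.
n(G) = (1/3) × 6.797 = 2.266 mol
mass = 2.266 × 763.90 = 1731 g

1730 g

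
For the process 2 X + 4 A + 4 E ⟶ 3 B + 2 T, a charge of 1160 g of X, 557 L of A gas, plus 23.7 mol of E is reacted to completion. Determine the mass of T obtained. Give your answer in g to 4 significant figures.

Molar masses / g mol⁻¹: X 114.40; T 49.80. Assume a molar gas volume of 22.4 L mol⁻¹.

n(X) = 1160 / 114.40 = 10.14 mol
n(A) = 557.0 / 22.4 = 24.87 mol
n(E) = 23.70 mol
n/ν for X = 10.14/2 = 5.070
n/ν for A = 24.87/4 = 6.218
n/ν for E = 23.70/4 = 5.925
Smallest n/ν is X → limiting reagent.
n(T) = (2/2) × 10.14 = 10.14 mol
mass = 10.14 × 49.80 = 505.0 g

505.0 g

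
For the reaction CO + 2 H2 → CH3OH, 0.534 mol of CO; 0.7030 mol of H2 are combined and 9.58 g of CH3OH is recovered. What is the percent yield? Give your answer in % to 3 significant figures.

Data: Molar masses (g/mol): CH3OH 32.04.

85.1 %

n(CO) = 0.5340 mol
n(H2) = 0.7030 mol
n/ν for CO = 0.5340/1 = 0.5340
n/ν for H2 = 0.7030/2 = 0.3515
Smallest n/ν is H2 → limiting reagent.
theoretical n(CH3OH) = (1/2) × 0.7030 = 0.3515 mol → 11.26 g
% yield = 9.58 / 11.26 × 100 = 85.08 %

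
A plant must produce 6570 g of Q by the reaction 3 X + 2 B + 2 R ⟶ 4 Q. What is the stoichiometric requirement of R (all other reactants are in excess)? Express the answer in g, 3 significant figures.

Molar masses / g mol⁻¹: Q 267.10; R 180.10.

2220 g

n(Q) = 6570 / 267.10 = 24.60 mol
n(R) = (2/4) × 24.60 = 12.30 mol
mass = 12.30 × 180.10 = 2215 g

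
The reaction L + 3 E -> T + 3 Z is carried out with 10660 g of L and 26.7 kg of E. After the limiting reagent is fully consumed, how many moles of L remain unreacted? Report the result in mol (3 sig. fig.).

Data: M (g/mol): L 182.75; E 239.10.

n(L) = 10660 / 182.75 = 58.33 mol
n(E) = 26.70×1000 / 239.10 = 111.7 mol
n/ν → L: 58.33, E: 37.23; E is limiting.
L consumed = (1/3) × 111.7 = 37.23 mol
L remaining = 58.33 − 37.23 = 21.10 mol

21.1 mol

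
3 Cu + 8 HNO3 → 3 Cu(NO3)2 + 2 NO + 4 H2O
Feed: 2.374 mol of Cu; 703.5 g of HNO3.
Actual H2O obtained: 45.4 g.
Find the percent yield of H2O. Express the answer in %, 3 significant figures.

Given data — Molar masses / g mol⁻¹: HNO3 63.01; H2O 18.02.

79.6 %

n(Cu) = 2.374 mol
n(HNO3) = 703.5 / 63.01 = 11.16 mol
n/ν for Cu = 2.374/3 = 0.7913
n/ν for HNO3 = 11.16/8 = 1.395
Smallest n/ν is Cu → limiting reagent.
theoretical n(H2O) = (4/3) × 2.374 = 3.165 mol → 57.03 g
% yield = 45.4 / 57.03 × 100 = 79.61 %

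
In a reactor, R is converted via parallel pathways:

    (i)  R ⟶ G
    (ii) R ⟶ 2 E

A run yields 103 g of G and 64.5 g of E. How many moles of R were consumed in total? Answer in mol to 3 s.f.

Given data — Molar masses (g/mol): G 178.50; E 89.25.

0.938 mol

n(G) = 103 / 178.50 = 0.5770 mol
n(E) = 64.5 / 89.25 = 0.7227 mol
n(R) via (i) = (1/1)×0.5770 = 0.5770 mol
n(R) via (ii) = (1/2)×0.7227 = 0.3614 mol
total n(R) = 0.5770 + 0.3614 = 0.9384 mol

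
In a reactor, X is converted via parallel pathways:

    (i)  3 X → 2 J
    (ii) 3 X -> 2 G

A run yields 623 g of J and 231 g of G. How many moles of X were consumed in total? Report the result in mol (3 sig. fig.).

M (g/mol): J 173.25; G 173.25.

7.39 mol

n(J) = 623 / 173.25 = 3.596 mol
n(G) = 231 / 173.25 = 1.333 mol
n(X) via (i) = (3/2)×3.596 = 5.394 mol
n(X) via (ii) = (3/2)×1.333 = 2.000 mol
total n(X) = 5.394 + 2.000 = 7.394 mol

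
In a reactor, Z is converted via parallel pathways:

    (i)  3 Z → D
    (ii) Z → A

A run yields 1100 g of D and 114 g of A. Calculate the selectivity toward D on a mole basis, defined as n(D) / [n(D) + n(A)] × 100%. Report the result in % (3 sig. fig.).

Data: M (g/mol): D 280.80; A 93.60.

n(D) = 1100 / 280.80 = 3.917 mol
n(A) = 114 / 93.60 = 1.218 mol
selectivity = 3.917/(3.917+1.218) × 100 = 76.28 %

76.3 %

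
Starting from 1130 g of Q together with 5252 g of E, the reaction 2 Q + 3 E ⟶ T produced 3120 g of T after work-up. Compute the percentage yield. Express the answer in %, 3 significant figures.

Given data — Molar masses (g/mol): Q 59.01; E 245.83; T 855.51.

51.2 %

n(Q) = 1130 / 59.01 = 19.15 mol
n(E) = 5252 / 245.83 = 21.36 mol
n/ν → Q: 9.575, E: 7.120; E is limiting.
theoretical n(T) = (1/3) × 21.36 = 7.120 mol → 6091 g
% yield = 3120 / 6091 × 100 = 51.22 %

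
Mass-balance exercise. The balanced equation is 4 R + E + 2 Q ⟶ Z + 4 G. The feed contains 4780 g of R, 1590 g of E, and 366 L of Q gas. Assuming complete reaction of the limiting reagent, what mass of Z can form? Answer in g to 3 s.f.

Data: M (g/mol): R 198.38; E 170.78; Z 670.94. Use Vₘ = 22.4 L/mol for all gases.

4040 g

n(R) = 4780 / 198.38 = 24.10 mol
n(E) = 1590 / 170.78 = 9.310 mol
n(Q) = 366.0 / 22.4 = 16.34 mol
n/ν → R: 6.025, E: 9.310, Q: 8.170; R is limiting.
n(Z) = (1/4) × 24.10 = 6.025 mol
mass = 6.025 × 670.94 = 4042 g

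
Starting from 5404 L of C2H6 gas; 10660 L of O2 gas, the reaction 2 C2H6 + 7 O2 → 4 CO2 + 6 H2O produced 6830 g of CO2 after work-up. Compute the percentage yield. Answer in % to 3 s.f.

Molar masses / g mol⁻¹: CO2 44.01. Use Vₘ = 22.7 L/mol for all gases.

57.8 %

n(C2H6) = 5404 / 22.7 = 238.1 mol
n(O2) = 10660 / 22.7 = 469.6 mol
n/ν → C2H6: 119.1, O2: 67.09; O2 is limiting.
theoretical n(CO2) = (4/7) × 469.6 = 268.3 mol → 11810 g
% yield = 6830 / 11810 × 100 = 57.83 %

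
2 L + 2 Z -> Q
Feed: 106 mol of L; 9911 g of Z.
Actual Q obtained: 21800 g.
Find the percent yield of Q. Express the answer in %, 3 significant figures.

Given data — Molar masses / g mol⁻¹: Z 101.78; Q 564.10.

79.4 %

n(L) = 106.0 mol
n(Z) = 9911 / 101.78 = 97.38 mol
n/ν for L = 106.0/2 = 53.00
n/ν for Z = 97.38/2 = 48.69
Smallest n/ν is Z → limiting reagent.
theoretical n(Q) = (1/2) × 97.38 = 48.69 mol → 27470 g
% yield = 21800 / 27470 × 100 = 79.36 %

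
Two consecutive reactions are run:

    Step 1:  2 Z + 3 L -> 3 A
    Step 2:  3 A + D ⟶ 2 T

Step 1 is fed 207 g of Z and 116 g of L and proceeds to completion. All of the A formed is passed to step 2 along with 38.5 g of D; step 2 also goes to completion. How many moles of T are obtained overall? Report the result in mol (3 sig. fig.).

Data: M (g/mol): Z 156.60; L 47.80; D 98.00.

0.786 mol

Step 1:
n(Z) = 207.0 / 156.60 = 1.322 mol
n(L) = 116.0 / 47.80 = 2.427 mol
n/ν for Z = 1.322/2 = 0.6610
n/ν for L = 2.427/3 = 0.8090
Smallest n/ν is Z → limiting reagent.
n(A) produced = (3/2) × 1.322 = 1.983 mol
Step 2:
n(A) available = 1.983 mol
n(D) = 38.50 / 98.00 = 0.3929 mol
n/ν for A = 1.983/3 = 0.6610
n/ν for D = 0.3929/1 = 0.3929
Smallest n/ν is D → limiting reagent.
n(T) = (2/1) × 0.3929 = 0.7858 mol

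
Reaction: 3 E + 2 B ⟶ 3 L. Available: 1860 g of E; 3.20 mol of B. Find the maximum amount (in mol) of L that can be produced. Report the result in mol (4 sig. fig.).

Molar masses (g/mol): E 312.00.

n(E) = 1860 / 312.00 = 5.962 mol
n(B) = 3.200 mol
n/ν for E = 5.962/3 = 1.987
n/ν for B = 3.200/2 = 1.600
Smallest n/ν is B → limiting reagent.
n(L) = (3/2) × 3.200 = 4.800 mol

4.800 mol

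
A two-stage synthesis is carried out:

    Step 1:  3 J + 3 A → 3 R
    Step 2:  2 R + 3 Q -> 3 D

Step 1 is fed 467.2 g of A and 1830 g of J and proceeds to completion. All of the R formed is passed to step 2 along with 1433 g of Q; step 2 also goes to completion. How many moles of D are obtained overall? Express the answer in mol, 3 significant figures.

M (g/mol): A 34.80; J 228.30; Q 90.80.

12.0 mol

Step 1:
n(A) = 467.2 / 34.80 = 13.43 mol
n(J) = 1830 / 228.30 = 8.016 mol
n/ν → A: 4.477, J: 2.672; J is limiting.
n(R) produced = (3/3) × 8.016 = 8.016 mol
Step 2:
n(R) available = 8.016 mol
n(Q) = 1433 / 90.80 = 15.78 mol
n/ν → R: 4.008, Q: 5.260; R is limiting.
n(D) = (3/2) × 8.016 = 12.02 mol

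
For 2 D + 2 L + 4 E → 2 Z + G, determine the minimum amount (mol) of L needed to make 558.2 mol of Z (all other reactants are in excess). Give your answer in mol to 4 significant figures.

558.2 mol

n(Z) = 558.2 mol
n(L) = (2/2) × 558.2 = 558.2 mol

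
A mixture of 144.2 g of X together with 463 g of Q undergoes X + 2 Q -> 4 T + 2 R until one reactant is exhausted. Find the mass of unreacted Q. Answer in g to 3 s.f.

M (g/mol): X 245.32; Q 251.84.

n(X) = 144.2 / 245.32 = 0.5878 mol
n(Q) = 463.0 / 251.84 = 1.838 mol
n/ν for X = 0.5878/1 = 0.5878
n/ν for Q = 1.838/2 = 0.9190
Smallest n/ν is X → limiting reagent.
Q consumed = (2/1) × 0.5878 = 1.176 mol
Q remaining = 1.838 − 1.176 = 0.6620 mol
mass = 0.6620 × 251.84 = 166.7 g

167 g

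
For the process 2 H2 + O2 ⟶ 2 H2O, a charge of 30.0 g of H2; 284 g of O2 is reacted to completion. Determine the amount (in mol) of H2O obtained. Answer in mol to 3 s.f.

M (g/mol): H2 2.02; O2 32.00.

n(H2) = 30.00 / 2.02 = 14.85 mol
n(O2) = 284.0 / 32.00 = 8.875 mol
n/ν → H2: 7.425, O2: 8.875; H2 is limiting.
n(H2O) = (2/2) × 14.85 = 14.85 mol

14.9 mol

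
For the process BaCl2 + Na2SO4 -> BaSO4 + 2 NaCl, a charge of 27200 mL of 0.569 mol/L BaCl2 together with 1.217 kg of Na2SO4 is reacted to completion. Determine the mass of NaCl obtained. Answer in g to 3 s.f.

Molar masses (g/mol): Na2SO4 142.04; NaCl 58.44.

n(BaCl2) = 0.569 × 27200/1000 = 15.48 mol
n(Na2SO4) = 1.217×1000 / 142.04 = 8.568 mol
n/ν for BaCl2 = 15.48/1 = 15.48
n/ν for Na2SO4 = 8.568/1 = 8.568
Smallest n/ν is Na2SO4 → limiting reagent.
n(NaCl) = (2/1) × 8.568 = 17.14 mol
mass = 17.14 × 58.44 = 1002 g

1000 g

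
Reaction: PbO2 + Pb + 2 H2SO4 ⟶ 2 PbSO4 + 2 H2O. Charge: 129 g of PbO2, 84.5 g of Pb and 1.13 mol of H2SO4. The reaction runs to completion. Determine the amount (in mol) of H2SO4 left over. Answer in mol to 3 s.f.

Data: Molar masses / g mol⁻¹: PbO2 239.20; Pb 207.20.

n(PbO2) = 129.0 / 239.20 = 0.5393 mol
n(Pb) = 84.50 / 207.20 = 0.4078 mol
n(H2SO4) = 1.130 mol
n/ν → PbO2: 0.5393, Pb: 0.4078, H2SO4: 0.5650; Pb is limiting.
H2SO4 consumed = (2/1) × 0.4078 = 0.8156 mol
H2SO4 remaining = 1.130 − 0.8156 = 0.3144 mol

0.314 mol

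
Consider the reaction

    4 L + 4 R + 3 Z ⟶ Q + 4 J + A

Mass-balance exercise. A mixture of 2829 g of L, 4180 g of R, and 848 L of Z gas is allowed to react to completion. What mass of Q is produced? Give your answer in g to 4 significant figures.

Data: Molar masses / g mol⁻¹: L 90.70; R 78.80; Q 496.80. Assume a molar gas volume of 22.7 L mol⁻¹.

n(L) = 2829 / 90.70 = 31.19 mol
n(R) = 4180 / 78.80 = 53.05 mol
n(Z) = 848.0 / 22.7 = 37.36 mol
n/ν for L = 31.19/4 = 7.798
n/ν for R = 53.05/4 = 13.26
n/ν for Z = 37.36/3 = 12.45
Smallest n/ν is L → limiting reagent.
n(Q) = (1/4) × 31.19 = 7.798 mol
mass = 7.798 × 496.80 = 3874 g

3874 g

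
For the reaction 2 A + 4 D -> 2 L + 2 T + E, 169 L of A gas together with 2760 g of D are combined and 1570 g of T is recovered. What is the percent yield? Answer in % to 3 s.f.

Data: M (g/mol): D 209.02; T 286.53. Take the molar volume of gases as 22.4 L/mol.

n(A) = 169.0 / 22.4 = 7.545 mol
n(D) = 2760 / 209.02 = 13.20 mol
n/ν for A = 7.545/2 = 3.773
n/ν for D = 13.20/4 = 3.300
Smallest n/ν is D → limiting reagent.
theoretical n(T) = (2/4) × 13.20 = 6.600 mol → 1891 g
% yield = 1570 / 1891 × 100 = 83.02 %

83.0 %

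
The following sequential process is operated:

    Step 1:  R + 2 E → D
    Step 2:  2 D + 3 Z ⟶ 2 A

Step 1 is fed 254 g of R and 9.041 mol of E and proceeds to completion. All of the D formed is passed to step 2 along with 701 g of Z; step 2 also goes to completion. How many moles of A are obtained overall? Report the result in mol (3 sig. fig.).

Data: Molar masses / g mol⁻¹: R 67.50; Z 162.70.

2.87 mol

Step 1:
n(R) = 254.0 / 67.50 = 3.763 mol
n(E) = 9.041 mol
n/ν for R = 3.763/1 = 3.763
n/ν for E = 9.041/2 = 4.521
Smallest n/ν is R → limiting reagent.
n(D) produced = (1/1) × 3.763 = 3.763 mol
Step 2:
n(D) available = 3.763 mol
n(Z) = 701.0 / 162.70 = 4.309 mol
n/ν for D = 3.763/2 = 1.882
n/ν for Z = 4.309/3 = 1.436
Smallest n/ν is Z → limiting reagent.
n(A) = (2/3) × 4.309 = 2.873 mol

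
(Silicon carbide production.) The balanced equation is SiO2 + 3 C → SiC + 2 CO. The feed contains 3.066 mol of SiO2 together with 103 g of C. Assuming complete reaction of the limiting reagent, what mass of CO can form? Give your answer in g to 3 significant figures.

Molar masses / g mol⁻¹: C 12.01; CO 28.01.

n(SiO2) = 3.066 mol
n(C) = 103.0 / 12.01 = 8.576 mol
n/ν for SiO2 = 3.066/1 = 3.066
n/ν for C = 8.576/3 = 2.859
Smallest n/ν is C → limiting reagent.
n(CO) = (2/3) × 8.576 = 5.717 mol
mass = 5.717 × 28.01 = 160.1 g

160 g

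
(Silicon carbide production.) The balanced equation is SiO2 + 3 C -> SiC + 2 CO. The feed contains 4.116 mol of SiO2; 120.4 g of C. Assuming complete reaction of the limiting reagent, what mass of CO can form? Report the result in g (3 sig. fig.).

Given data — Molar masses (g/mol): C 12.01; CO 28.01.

187 g

n(SiO2) = 4.116 mol
n(C) = 120.4 / 12.01 = 10.02 mol
n/ν for SiO2 = 4.116/1 = 4.116
n/ν for C = 10.02/3 = 3.340
Smallest n/ν is C → limiting reagent.
n(CO) = (2/3) × 10.02 = 6.680 mol
mass = 6.680 × 28.01 = 187.1 g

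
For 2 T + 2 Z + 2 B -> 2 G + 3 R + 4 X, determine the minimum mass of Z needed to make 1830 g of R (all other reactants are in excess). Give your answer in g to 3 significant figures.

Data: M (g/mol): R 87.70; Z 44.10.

n(R) = 1830 / 87.70 = 20.87 mol
n(Z) = (2/3) × 20.87 = 13.91 mol
mass = 13.91 × 44.10 = 613.4 g

613 g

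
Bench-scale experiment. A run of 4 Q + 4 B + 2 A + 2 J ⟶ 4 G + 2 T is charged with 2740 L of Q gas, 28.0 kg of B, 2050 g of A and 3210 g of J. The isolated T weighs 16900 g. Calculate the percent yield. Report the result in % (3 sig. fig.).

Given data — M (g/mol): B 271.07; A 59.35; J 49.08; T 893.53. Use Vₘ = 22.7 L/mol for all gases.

n(Q) = 2740 / 22.7 = 120.7 mol
n(B) = 28.00×1000 / 271.07 = 103.3 mol
n(A) = 2050 / 59.35 = 34.54 mol
n(J) = 3210 / 49.08 = 65.40 mol
n/ν for Q = 120.7/4 = 30.18
n/ν for B = 103.3/4 = 25.83
n/ν for A = 34.54/2 = 17.27
n/ν for J = 65.40/2 = 32.70
Smallest n/ν is A → limiting reagent.
theoretical n(T) = (2/2) × 34.54 = 34.54 mol → 30860 g
% yield = 16900 / 30860 × 100 = 54.76 %

54.8 %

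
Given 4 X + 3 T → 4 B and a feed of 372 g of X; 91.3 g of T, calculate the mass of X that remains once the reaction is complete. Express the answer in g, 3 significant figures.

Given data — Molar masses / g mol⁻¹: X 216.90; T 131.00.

170 g

n(X) = 372.0 / 216.90 = 1.715 mol
n(T) = 91.30 / 131.00 = 0.6969 mol
n/ν → X: 0.4288, T: 0.2323; T is limiting.
X consumed = (4/3) × 0.6969 = 0.9292 mol
X remaining = 1.715 − 0.9292 = 0.7858 mol
mass = 0.7858 × 216.90 = 170.4 g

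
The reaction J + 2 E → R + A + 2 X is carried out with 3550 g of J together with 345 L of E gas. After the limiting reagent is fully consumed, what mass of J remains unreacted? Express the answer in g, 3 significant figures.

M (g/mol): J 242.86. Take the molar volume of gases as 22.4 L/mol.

1680 g

n(J) = 3550 / 242.86 = 14.62 mol
n(E) = 345.0 / 22.4 = 15.40 mol
n/ν → J: 14.62, E: 7.700; E is limiting.
J consumed = (1/2) × 15.40 = 7.700 mol
J remaining = 14.62 − 7.700 = 6.920 mol
mass = 6.920 × 242.86 = 1681 g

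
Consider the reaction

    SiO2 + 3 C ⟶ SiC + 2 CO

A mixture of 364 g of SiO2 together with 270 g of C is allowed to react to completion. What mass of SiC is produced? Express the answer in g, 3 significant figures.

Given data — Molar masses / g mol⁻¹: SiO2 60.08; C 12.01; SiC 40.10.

243 g

n(SiO2) = 364.0 / 60.08 = 6.059 mol
n(C) = 270.0 / 12.01 = 22.48 mol
n/ν for SiO2 = 6.059/1 = 6.059
n/ν for C = 22.48/3 = 7.493
Smallest n/ν is SiO2 → limiting reagent.
n(SiC) = (1/1) × 6.059 = 6.059 mol
mass = 6.059 × 40.10 = 243.0 g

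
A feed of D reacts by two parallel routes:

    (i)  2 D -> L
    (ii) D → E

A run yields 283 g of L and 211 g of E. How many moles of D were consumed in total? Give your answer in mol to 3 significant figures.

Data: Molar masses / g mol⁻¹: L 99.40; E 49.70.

9.94 mol

n(L) = 283 / 99.40 = 2.847 mol
n(E) = 211 / 49.70 = 4.245 mol
n(D) via (i) = (2/1)×2.847 = 5.694 mol
n(D) via (ii) = (1/1)×4.245 = 4.245 mol
total n(D) = 5.694 + 4.245 = 9.939 mol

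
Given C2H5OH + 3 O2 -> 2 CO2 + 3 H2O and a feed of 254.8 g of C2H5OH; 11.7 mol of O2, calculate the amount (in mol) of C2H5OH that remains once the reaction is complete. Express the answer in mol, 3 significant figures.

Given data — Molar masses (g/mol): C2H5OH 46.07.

1.63 mol

n(C2H5OH) = 254.8 / 46.07 = 5.531 mol
n(O2) = 11.70 mol
n/ν for C2H5OH = 5.531/1 = 5.531
n/ν for O2 = 11.70/3 = 3.900
Smallest n/ν is O2 → limiting reagent.
C2H5OH consumed = (1/3) × 11.70 = 3.900 mol
C2H5OH remaining = 5.531 − 3.900 = 1.631 mol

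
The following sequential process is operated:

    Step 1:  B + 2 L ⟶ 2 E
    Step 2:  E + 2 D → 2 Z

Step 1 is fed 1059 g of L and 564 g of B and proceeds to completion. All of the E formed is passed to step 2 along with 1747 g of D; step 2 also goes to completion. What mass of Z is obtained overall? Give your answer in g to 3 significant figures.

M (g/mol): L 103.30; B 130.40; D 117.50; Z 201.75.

Step 1:
n(L) = 1059 / 103.30 = 10.25 mol
n(B) = 564.0 / 130.40 = 4.325 mol
n/ν for L = 10.25/2 = 5.125
n/ν for B = 4.325/1 = 4.325
Smallest n/ν is B → limiting reagent.
n(E) produced = (2/1) × 4.325 = 8.650 mol
Step 2:
n(E) available = 8.650 mol
n(D) = 1747 / 117.50 = 14.87 mol
n/ν for E = 8.650/1 = 8.650
n/ν for D = 14.87/2 = 7.435
Smallest n/ν is D → limiting reagent.
n(Z) = (2/2) × 14.87 = 14.87 mol
mass = 14.87 × 201.75 = 3000 g

3000 g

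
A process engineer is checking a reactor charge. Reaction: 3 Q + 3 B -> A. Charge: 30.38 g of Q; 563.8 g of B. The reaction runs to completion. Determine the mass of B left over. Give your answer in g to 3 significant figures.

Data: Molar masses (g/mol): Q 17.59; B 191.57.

233 g

n(Q) = 30.38 / 17.59 = 1.727 mol
n(B) = 563.8 / 191.57 = 2.943 mol
n/ν → Q: 0.5757, B: 0.9810; Q is limiting.
B consumed = (3/3) × 1.727 = 1.727 mol
B remaining = 2.943 − 1.727 = 1.216 mol
mass = 1.216 × 191.57 = 232.9 g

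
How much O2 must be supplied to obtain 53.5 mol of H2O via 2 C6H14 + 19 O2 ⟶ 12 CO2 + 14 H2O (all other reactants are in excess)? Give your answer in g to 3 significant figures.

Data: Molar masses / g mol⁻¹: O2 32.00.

n(H2O) = 53.50 mol
n(O2) = (19/14) × 53.50 = 72.61 mol
mass = 72.61 × 32.00 = 2324 g

2320 g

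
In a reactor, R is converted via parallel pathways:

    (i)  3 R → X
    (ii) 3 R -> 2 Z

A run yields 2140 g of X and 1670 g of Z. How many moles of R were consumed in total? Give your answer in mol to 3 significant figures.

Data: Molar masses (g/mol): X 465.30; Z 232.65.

n(X) = 2140 / 465.30 = 4.599 mol
n(Z) = 1670 / 232.65 = 7.178 mol
n(R) via (i) = (3/1)×4.599 = 13.80 mol
n(R) via (ii) = (3/2)×7.178 = 10.77 mol
total n(R) = 13.80 + 10.77 = 24.57 mol

24.6 mol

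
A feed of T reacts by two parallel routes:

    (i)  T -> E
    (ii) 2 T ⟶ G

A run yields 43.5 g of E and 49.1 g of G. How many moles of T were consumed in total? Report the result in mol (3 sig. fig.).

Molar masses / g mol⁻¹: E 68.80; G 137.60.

n(E) = 43.5 / 68.80 = 0.6323 mol
n(G) = 49.1 / 137.60 = 0.3568 mol
n(T) via (i) = (1/1)×0.6323 = 0.6323 mol
n(T) via (ii) = (2/1)×0.3568 = 0.7136 mol
total n(T) = 0.6323 + 0.7136 = 1.346 mol

1.35 mol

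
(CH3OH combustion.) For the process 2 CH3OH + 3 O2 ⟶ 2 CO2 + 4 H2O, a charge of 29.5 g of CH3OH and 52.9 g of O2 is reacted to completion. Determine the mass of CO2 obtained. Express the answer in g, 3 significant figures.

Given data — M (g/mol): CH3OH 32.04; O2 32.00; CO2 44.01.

n(CH3OH) = 29.50 / 32.04 = 0.9207 mol
n(O2) = 52.90 / 32.00 = 1.653 mol
n/ν for CH3OH = 0.9207/2 = 0.4604
n/ν for O2 = 1.653/3 = 0.5510
Smallest n/ν is CH3OH → limiting reagent.
n(CO2) = (2/2) × 0.9207 = 0.9207 mol
mass = 0.9207 × 44.01 = 40.52 g

40.5 g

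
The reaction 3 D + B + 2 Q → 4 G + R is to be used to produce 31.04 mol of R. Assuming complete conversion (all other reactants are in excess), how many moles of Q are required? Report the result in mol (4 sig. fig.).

n(R) = 31.04 mol
n(Q) = (2/1) × 31.04 = 62.08 mol

62.08 mol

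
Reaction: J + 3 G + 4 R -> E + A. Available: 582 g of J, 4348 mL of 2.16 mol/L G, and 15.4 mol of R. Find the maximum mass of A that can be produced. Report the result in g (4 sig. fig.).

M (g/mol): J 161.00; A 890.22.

2787 g

n(J) = 582.0 / 161.00 = 3.615 mol
n(G) = 2.16 × 4348/1000 = 9.392 mol
n(R) = 15.40 mol
n/ν for J = 3.615/1 = 3.615
n/ν for G = 9.392/3 = 3.131
n/ν for R = 15.40/4 = 3.850
Smallest n/ν is G → limiting reagent.
n(A) = (1/3) × 9.392 = 3.131 mol
mass = 3.131 × 890.22 = 2787 g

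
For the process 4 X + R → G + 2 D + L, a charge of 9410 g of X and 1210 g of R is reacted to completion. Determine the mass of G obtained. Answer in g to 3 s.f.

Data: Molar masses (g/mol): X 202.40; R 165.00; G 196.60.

1440 g

n(X) = 9410 / 202.40 = 46.49 mol
n(R) = 1210 / 165.00 = 7.333 mol
n/ν for X = 46.49/4 = 11.62
n/ν for R = 7.333/1 = 7.333
Smallest n/ν is R → limiting reagent.
n(G) = (1/1) × 7.333 = 7.333 mol
mass = 7.333 × 196.60 = 1442 g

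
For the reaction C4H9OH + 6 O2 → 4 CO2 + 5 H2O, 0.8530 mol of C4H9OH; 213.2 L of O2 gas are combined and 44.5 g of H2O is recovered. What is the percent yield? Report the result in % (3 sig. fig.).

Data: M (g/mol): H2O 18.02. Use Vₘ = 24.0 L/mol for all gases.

57.9 %

n(C4H9OH) = 0.8530 mol
n(O2) = 213.2 / 24.0 = 8.883 mol
n/ν for C4H9OH = 0.8530/1 = 0.8530
n/ν for O2 = 8.883/6 = 1.481
Smallest n/ν is C4H9OH → limiting reagent.
theoretical n(H2O) = (5/1) × 0.8530 = 4.265 mol → 76.86 g
% yield = 44.5 / 76.86 × 100 = 57.90 %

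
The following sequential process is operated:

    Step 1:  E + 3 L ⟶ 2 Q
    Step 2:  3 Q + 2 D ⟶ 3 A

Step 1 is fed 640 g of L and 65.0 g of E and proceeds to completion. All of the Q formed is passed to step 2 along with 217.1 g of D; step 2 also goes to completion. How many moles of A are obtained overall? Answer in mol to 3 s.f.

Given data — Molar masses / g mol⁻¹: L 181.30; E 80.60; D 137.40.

Step 1:
n(L) = 640.0 / 181.30 = 3.530 mol
n(E) = 65.00 / 80.60 = 0.8065 mol
n/ν for L = 3.530/3 = 1.177
n/ν for E = 0.8065/1 = 0.8065
Smallest n/ν is E → limiting reagent.
n(Q) produced = (2/1) × 0.8065 = 1.613 mol
Step 2:
n(Q) available = 1.613 mol
n(D) = 217.1 / 137.40 = 1.580 mol
n/ν for Q = 1.613/3 = 0.5377
n/ν for D = 1.580/2 = 0.7900
Smallest n/ν is Q → limiting reagent.
n(A) = (3/3) × 1.613 = 1.613 mol

1.61 mol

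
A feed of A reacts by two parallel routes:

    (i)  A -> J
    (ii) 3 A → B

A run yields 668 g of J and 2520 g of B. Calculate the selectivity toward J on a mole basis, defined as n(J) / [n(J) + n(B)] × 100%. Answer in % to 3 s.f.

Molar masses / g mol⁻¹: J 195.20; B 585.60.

n(J) = 668 / 195.20 = 3.422 mol
n(B) = 2520 / 585.60 = 4.303 mol
selectivity = 3.422/(3.422+4.303) × 100 = 44.30 %

44.3 %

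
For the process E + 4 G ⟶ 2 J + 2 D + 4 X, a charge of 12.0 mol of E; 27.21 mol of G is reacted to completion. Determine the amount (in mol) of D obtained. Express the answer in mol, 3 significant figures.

13.6 mol

n(E) = 12.00 mol
n(G) = 27.21 mol
n/ν for E = 12.00/1 = 12.00
n/ν for G = 27.21/4 = 6.803
Smallest n/ν is G → limiting reagent.
n(D) = (2/4) × 27.21 = 13.61 mol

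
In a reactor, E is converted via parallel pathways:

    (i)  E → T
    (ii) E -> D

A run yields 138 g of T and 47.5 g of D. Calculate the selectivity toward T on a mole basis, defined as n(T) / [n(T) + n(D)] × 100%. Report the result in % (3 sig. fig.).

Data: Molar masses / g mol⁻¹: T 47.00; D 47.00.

74.4 %

n(T) = 138 / 47.00 = 2.936 mol
n(D) = 47.5 / 47.00 = 1.011 mol
selectivity = 2.936/(2.936+1.011) × 100 = 74.39 %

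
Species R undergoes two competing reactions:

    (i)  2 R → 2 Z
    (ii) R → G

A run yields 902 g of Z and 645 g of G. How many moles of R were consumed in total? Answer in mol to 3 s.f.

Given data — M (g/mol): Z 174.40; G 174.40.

n(Z) = 902 / 174.40 = 5.172 mol
n(G) = 645 / 174.40 = 3.698 mol
n(R) via (i) = (2/2)×5.172 = 5.172 mol
n(R) via (ii) = (1/1)×3.698 = 3.698 mol
total n(R) = 5.172 + 3.698 = 8.870 mol

8.87 mol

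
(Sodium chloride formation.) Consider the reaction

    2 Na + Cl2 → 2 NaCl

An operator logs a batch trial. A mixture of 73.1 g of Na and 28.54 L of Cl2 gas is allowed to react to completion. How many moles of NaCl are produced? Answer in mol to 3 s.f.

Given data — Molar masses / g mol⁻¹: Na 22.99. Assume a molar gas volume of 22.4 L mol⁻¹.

2.55 mol

n(Na) = 73.10 / 22.99 = 3.180 mol
n(Cl2) = 28.54 / 22.4 = 1.274 mol
n/ν → Na: 1.590, Cl2: 1.274; Cl2 is limiting.
n(NaCl) = (2/1) × 1.274 = 2.548 mol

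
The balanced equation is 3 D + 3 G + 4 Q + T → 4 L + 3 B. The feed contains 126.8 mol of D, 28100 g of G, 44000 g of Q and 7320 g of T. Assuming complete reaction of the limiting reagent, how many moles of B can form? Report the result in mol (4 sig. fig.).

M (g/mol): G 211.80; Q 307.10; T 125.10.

107.5 mol

n(D) = 126.8 mol
n(G) = 28100 / 211.80 = 132.7 mol
n(Q) = 44000 / 307.10 = 143.3 mol
n(T) = 7320 / 125.10 = 58.51 mol
n/ν for D = 126.8/3 = 42.27
n/ν for G = 132.7/3 = 44.23
n/ν for Q = 143.3/4 = 35.83
n/ν for T = 58.51/1 = 58.51
Smallest n/ν is Q → limiting reagent.
n(B) = (3/4) × 143.3 = 107.5 mol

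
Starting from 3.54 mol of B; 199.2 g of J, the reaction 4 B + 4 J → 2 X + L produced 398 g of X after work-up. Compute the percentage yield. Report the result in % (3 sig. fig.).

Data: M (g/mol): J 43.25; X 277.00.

n(B) = 3.540 mol
n(J) = 199.2 / 43.25 = 4.606 mol
n/ν for B = 3.540/4 = 0.8850
n/ν for J = 4.606/4 = 1.152
Smallest n/ν is B → limiting reagent.
theoretical n(X) = (2/4) × 3.540 = 1.770 mol → 490.3 g
% yield = 398 / 490.3 × 100 = 81.17 %

81.2 %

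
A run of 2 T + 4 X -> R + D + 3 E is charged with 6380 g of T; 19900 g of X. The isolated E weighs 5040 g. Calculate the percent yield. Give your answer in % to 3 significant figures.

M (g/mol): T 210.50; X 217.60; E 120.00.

92.4 %

n(T) = 6380 / 210.50 = 30.31 mol
n(X) = 19900 / 217.60 = 91.45 mol
n/ν for T = 30.31/2 = 15.16
n/ν for X = 91.45/4 = 22.86
Smallest n/ν is T → limiting reagent.
theoretical n(E) = (3/2) × 30.31 = 45.47 mol → 5456 g
% yield = 5040 / 5456 × 100 = 92.38 %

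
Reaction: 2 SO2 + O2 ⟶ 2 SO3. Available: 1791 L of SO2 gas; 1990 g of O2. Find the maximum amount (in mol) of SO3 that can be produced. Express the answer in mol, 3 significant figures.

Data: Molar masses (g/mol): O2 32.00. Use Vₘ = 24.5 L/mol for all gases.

n(SO2) = 1791 / 24.5 = 73.10 mol
n(O2) = 1990 / 32.00 = 62.19 mol
n/ν for SO2 = 73.10/2 = 36.55
n/ν for O2 = 62.19/1 = 62.19
Smallest n/ν is SO2 → limiting reagent.
n(SO3) = (2/2) × 73.10 = 73.10 mol

73.1 mol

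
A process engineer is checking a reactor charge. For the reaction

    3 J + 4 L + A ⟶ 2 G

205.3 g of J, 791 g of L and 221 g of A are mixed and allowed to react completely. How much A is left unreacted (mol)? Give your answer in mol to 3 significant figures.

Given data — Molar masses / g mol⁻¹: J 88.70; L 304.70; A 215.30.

0.377 mol

n(J) = 205.3 / 88.70 = 2.315 mol
n(L) = 791.0 / 304.70 = 2.596 mol
n(A) = 221.0 / 215.30 = 1.026 mol
n/ν for J = 2.315/3 = 0.7717
n/ν for L = 2.596/4 = 0.6490
n/ν for A = 1.026/1 = 1.026
Smallest n/ν is L → limiting reagent.
A consumed = (1/4) × 2.596 = 0.6490 mol
A remaining = 1.026 − 0.6490 = 0.3770 mol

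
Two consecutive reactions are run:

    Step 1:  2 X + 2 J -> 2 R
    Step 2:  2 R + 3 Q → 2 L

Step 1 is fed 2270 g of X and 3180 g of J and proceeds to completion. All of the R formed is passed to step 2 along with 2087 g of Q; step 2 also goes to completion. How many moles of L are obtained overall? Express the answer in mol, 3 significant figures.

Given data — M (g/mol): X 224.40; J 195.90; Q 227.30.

6.12 mol

Step 1:
n(X) = 2270 / 224.40 = 10.12 mol
n(J) = 3180 / 195.90 = 16.23 mol
n/ν for X = 10.12/2 = 5.060
n/ν for J = 16.23/2 = 8.115
Smallest n/ν is X → limiting reagent.
n(R) produced = (2/2) × 10.12 = 10.12 mol
Step 2:
n(R) available = 10.12 mol
n(Q) = 2087 / 227.30 = 9.182 mol
n/ν for R = 10.12/2 = 5.060
n/ν for Q = 9.182/3 = 3.061
Smallest n/ν is Q → limiting reagent.
n(L) = (2/3) × 9.182 = 6.121 mol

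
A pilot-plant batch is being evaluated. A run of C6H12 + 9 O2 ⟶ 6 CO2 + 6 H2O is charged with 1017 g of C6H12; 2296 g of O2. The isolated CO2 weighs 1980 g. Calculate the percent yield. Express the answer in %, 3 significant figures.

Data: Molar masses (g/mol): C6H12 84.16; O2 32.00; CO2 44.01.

n(C6H12) = 1017 / 84.16 = 12.08 mol
n(O2) = 2296 / 32.00 = 71.75 mol
n/ν for C6H12 = 12.08/1 = 12.08
n/ν for O2 = 71.75/9 = 7.972
Smallest n/ν is O2 → limiting reagent.
theoretical n(CO2) = (6/9) × 71.75 = 47.83 mol → 2105 g
% yield = 1980 / 2105 × 100 = 94.06 %

94.1 %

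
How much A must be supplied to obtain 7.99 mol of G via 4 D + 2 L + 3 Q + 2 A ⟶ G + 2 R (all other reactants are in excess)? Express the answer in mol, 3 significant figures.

n(G) = 7.990 mol
n(A) = (2/1) × 7.990 = 15.98 mol

16.0 mol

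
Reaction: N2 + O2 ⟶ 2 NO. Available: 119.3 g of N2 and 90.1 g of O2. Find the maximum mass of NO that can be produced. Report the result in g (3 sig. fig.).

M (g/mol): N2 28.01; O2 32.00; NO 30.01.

n(N2) = 119.3 / 28.01 = 4.259 mol
n(O2) = 90.10 / 32.00 = 2.816 mol
n/ν → N2: 4.259, O2: 2.816; O2 is limiting.
n(NO) = (2/1) × 2.816 = 5.632 mol
mass = 5.632 × 30.01 = 169.0 g

169 g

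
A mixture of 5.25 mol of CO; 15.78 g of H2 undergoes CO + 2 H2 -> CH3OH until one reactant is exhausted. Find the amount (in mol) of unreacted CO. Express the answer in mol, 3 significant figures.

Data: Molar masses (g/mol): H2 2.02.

1.34 mol

n(CO) = 5.250 mol
n(H2) = 15.78 / 2.02 = 7.812 mol
n/ν → CO: 5.250, H2: 3.906; H2 is limiting.
CO consumed = (1/2) × 7.812 = 3.906 mol
CO remaining = 5.250 − 3.906 = 1.344 mol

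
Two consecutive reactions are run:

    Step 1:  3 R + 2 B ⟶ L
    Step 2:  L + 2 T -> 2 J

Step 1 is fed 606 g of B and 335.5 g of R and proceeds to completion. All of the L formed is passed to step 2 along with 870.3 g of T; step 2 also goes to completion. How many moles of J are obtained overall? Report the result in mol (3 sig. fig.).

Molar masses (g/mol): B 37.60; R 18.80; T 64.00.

11.9 mol

Step 1:
n(B) = 606.0 / 37.60 = 16.12 mol
n(R) = 335.5 / 18.80 = 17.85 mol
n/ν → B: 8.060, R: 5.950; R is limiting.
n(L) produced = (1/3) × 17.85 = 5.950 mol
Step 2:
n(L) available = 5.950 mol
n(T) = 870.3 / 64.00 = 13.60 mol
n/ν → L: 5.950, T: 6.800; L is limiting.
n(J) = (2/1) × 5.950 = 11.90 mol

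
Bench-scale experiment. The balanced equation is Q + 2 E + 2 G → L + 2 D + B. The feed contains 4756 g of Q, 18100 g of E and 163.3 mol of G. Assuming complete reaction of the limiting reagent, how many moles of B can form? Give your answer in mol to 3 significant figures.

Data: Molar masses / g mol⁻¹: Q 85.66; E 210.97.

42.9 mol

n(Q) = 4756 / 85.66 = 55.52 mol
n(E) = 18100 / 210.97 = 85.79 mol
n(G) = 163.3 mol
n/ν for Q = 55.52/1 = 55.52
n/ν for E = 85.79/2 = 42.90
n/ν for G = 163.3/2 = 81.65
Smallest n/ν is E → limiting reagent.
n(B) = (1/2) × 85.79 = 42.90 mol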